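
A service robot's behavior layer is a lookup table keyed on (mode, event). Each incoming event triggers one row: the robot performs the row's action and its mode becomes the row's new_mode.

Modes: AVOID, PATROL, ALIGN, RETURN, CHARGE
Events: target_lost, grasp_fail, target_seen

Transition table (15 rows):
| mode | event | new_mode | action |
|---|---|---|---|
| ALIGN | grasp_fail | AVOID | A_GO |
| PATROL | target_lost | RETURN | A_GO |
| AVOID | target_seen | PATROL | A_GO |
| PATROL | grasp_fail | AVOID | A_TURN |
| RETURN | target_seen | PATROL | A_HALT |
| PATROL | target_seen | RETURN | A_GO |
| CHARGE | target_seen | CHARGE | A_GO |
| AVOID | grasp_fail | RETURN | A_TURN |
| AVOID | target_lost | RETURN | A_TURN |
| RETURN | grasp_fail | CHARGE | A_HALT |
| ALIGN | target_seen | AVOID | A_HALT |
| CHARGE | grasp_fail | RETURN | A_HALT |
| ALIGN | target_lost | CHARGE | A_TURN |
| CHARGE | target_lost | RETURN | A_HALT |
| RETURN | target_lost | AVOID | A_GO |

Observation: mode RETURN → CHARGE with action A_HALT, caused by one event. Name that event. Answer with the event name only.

try target_lost: (RETURN, target_lost) → (AVOID, A_GO)
try grasp_fail: (RETURN, grasp_fail) → (CHARGE, A_HALT)  ← matches
try target_seen: (RETURN, target_seen) → (PATROL, A_HALT)

grasp_fail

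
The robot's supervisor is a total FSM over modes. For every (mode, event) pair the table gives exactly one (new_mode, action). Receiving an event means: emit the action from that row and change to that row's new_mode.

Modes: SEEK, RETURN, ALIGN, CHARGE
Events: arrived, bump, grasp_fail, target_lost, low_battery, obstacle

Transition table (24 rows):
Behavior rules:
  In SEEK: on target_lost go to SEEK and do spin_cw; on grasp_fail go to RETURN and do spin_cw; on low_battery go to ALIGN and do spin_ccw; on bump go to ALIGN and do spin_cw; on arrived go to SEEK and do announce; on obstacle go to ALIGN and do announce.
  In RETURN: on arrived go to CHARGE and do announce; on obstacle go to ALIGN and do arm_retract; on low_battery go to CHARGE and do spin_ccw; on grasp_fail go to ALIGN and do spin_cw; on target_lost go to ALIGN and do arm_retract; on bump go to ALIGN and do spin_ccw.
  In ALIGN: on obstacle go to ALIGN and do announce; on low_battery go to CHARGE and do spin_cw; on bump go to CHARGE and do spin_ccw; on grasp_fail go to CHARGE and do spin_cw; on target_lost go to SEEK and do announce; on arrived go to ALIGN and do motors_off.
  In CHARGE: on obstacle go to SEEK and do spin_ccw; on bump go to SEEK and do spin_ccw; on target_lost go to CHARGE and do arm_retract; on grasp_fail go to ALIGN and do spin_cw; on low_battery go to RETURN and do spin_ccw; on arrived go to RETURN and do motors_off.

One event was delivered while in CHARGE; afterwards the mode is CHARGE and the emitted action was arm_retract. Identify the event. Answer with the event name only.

target_lost

try arrived: (CHARGE, arrived) → (RETURN, motors_off)
try bump: (CHARGE, bump) → (SEEK, spin_ccw)
try grasp_fail: (CHARGE, grasp_fail) → (ALIGN, spin_cw)
try target_lost: (CHARGE, target_lost) → (CHARGE, arm_retract)  ← matches
try low_battery: (CHARGE, low_battery) → (RETURN, spin_ccw)
try obstacle: (CHARGE, obstacle) → (SEEK, spin_ccw)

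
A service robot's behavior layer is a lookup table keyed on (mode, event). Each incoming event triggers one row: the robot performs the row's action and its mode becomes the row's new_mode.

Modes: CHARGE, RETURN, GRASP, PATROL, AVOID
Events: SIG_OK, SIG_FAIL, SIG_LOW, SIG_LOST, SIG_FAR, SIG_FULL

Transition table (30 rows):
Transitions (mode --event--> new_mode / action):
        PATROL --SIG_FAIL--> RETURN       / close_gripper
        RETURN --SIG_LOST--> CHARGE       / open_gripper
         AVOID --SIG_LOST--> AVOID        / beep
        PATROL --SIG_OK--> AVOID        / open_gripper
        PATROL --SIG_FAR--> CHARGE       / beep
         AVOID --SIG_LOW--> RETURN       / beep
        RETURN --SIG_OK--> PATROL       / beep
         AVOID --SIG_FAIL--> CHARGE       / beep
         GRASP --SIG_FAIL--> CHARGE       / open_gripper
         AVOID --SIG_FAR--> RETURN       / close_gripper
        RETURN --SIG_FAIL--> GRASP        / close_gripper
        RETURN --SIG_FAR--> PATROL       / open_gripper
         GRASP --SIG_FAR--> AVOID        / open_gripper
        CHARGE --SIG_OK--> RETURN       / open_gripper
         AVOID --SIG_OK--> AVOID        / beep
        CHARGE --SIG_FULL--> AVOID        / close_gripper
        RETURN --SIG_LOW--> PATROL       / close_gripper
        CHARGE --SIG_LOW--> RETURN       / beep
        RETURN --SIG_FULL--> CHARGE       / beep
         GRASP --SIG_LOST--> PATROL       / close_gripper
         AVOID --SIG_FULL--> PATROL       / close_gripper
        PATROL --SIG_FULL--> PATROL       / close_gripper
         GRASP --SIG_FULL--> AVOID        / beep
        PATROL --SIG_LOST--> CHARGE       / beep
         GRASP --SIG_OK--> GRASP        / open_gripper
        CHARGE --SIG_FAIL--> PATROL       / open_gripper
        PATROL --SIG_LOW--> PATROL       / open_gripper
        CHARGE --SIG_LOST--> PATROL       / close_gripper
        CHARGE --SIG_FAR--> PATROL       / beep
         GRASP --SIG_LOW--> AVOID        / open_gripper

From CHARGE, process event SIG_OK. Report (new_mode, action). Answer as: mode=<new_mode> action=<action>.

mode=RETURN action=open_gripper

current mode = CHARGE; filter table to that mode:
  (CHARGE, SIG_OK) → (RETURN, open_gripper)  ← event matches
  (CHARGE, SIG_FULL) → (AVOID, close_gripper)
  (CHARGE, SIG_LOW) → (RETURN, beep)
  (CHARGE, SIG_FAIL) → (PATROL, open_gripper)
  (CHARGE, SIG_LOST) → (PATROL, close_gripper)
  (CHARGE, SIG_FAR) → (PATROL, beep)
event = SIG_OK selects (RETURN, open_gripper)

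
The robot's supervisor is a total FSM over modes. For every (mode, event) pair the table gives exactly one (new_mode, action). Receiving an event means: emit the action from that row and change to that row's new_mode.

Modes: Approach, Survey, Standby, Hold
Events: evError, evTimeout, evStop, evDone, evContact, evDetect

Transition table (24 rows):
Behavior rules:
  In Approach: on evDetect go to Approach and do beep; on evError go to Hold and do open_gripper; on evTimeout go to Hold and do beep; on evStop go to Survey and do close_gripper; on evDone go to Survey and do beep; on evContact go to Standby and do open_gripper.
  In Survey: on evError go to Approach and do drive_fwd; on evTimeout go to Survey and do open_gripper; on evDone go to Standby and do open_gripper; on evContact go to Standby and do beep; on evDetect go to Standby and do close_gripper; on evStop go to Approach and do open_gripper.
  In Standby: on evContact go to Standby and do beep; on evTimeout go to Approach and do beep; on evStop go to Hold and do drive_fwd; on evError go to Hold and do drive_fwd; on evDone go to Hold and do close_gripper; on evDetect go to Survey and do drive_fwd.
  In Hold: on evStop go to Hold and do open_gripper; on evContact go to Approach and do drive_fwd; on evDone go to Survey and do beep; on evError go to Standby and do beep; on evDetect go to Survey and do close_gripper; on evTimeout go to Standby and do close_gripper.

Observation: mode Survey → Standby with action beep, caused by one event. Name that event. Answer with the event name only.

evContact

try evError: (Survey, evError) → (Approach, drive_fwd)
try evTimeout: (Survey, evTimeout) → (Survey, open_gripper)
try evStop: (Survey, evStop) → (Approach, open_gripper)
try evDone: (Survey, evDone) → (Standby, open_gripper)
try evContact: (Survey, evContact) → (Standby, beep)  ← matches
try evDetect: (Survey, evDetect) → (Standby, close_gripper)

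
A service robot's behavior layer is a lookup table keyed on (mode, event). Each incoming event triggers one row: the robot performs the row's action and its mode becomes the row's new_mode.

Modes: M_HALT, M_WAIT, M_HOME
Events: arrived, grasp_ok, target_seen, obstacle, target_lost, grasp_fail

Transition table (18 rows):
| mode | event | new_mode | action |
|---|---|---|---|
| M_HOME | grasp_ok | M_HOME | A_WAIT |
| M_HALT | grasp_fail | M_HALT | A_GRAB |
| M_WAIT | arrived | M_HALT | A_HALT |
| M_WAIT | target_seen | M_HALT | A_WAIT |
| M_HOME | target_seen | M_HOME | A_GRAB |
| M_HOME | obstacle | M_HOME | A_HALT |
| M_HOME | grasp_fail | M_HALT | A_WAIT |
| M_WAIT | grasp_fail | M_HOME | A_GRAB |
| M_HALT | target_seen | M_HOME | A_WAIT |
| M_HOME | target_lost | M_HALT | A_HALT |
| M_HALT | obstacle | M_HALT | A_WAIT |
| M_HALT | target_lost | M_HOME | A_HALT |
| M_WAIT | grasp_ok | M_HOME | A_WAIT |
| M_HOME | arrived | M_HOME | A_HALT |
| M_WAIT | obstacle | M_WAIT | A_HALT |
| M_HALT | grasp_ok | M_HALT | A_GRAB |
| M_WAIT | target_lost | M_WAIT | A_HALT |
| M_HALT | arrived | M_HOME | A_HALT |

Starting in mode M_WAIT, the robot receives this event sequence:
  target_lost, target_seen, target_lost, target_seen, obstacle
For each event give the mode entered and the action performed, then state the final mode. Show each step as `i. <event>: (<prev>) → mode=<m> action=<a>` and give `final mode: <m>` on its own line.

final mode: M_HOME

1. target_lost: (M_WAIT) → mode=M_WAIT action=A_HALT
2. target_seen: (M_WAIT) → mode=M_HALT action=A_WAIT
3. target_lost: (M_HALT) → mode=M_HOME action=A_HALT
4. target_seen: (M_HOME) → mode=M_HOME action=A_GRAB
5. obstacle: (M_HOME) → mode=M_HOME action=A_HALT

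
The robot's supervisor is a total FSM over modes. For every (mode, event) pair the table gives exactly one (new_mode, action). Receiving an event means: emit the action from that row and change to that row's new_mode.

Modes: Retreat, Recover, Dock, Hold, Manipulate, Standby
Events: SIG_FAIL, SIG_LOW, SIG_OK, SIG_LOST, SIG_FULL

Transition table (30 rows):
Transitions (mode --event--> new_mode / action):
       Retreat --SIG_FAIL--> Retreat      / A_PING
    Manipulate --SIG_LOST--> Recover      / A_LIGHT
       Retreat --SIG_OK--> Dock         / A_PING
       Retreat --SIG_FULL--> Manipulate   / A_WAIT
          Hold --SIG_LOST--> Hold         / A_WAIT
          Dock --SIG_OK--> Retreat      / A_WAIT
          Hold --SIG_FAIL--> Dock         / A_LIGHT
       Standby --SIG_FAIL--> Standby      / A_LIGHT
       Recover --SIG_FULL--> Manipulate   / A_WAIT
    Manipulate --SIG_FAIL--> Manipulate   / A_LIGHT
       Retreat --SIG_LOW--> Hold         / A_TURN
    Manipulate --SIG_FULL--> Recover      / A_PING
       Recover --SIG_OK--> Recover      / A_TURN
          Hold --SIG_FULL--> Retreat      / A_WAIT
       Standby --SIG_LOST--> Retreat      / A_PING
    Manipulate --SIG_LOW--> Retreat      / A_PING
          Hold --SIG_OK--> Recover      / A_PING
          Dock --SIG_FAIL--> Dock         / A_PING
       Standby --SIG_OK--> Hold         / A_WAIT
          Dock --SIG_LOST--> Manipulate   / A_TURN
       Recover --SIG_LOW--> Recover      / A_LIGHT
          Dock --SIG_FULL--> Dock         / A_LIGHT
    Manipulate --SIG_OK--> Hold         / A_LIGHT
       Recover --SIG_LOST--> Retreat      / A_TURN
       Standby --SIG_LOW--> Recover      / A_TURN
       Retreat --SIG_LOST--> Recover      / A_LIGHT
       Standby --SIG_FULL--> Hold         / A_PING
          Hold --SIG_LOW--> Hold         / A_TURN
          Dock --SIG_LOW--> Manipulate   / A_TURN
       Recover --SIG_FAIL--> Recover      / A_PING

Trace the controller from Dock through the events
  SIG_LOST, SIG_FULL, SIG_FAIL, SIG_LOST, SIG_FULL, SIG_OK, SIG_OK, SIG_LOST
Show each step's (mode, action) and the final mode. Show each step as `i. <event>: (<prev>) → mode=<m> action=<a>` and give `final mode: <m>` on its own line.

final mode: Retreat

1. SIG_LOST: (Dock) → mode=Manipulate action=A_TURN
2. SIG_FULL: (Manipulate) → mode=Recover action=A_PING
3. SIG_FAIL: (Recover) → mode=Recover action=A_PING
4. SIG_LOST: (Recover) → mode=Retreat action=A_TURN
5. SIG_FULL: (Retreat) → mode=Manipulate action=A_WAIT
6. SIG_OK: (Manipulate) → mode=Hold action=A_LIGHT
7. SIG_OK: (Hold) → mode=Recover action=A_PING
8. SIG_LOST: (Recover) → mode=Retreat action=A_TURN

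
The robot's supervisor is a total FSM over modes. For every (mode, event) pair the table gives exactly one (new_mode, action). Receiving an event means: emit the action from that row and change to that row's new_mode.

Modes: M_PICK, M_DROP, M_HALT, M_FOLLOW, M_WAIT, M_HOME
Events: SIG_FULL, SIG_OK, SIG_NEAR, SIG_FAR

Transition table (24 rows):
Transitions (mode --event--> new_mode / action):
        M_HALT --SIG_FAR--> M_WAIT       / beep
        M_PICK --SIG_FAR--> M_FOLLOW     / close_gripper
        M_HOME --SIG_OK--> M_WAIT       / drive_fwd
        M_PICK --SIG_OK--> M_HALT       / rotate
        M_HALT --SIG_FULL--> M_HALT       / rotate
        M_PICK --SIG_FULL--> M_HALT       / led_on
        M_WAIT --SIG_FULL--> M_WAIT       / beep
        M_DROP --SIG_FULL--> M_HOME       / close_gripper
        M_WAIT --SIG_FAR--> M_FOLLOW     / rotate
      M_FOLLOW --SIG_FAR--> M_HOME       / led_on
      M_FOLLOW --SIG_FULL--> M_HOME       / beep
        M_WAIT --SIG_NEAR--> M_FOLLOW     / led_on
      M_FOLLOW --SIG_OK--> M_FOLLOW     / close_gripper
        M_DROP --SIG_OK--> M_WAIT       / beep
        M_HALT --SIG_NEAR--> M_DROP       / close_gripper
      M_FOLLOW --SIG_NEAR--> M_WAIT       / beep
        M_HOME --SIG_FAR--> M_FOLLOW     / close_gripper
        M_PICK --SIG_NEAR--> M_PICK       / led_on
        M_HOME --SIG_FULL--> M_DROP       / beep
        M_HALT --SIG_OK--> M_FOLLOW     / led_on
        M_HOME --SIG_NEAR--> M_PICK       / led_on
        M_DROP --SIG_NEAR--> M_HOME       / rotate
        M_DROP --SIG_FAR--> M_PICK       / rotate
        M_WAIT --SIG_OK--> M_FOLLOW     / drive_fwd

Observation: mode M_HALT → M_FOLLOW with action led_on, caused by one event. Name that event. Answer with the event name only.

SIG_OK

try SIG_FULL: (M_HALT, SIG_FULL) → (M_HALT, rotate)
try SIG_OK: (M_HALT, SIG_OK) → (M_FOLLOW, led_on)  ← matches
try SIG_NEAR: (M_HALT, SIG_NEAR) → (M_DROP, close_gripper)
try SIG_FAR: (M_HALT, SIG_FAR) → (M_WAIT, beep)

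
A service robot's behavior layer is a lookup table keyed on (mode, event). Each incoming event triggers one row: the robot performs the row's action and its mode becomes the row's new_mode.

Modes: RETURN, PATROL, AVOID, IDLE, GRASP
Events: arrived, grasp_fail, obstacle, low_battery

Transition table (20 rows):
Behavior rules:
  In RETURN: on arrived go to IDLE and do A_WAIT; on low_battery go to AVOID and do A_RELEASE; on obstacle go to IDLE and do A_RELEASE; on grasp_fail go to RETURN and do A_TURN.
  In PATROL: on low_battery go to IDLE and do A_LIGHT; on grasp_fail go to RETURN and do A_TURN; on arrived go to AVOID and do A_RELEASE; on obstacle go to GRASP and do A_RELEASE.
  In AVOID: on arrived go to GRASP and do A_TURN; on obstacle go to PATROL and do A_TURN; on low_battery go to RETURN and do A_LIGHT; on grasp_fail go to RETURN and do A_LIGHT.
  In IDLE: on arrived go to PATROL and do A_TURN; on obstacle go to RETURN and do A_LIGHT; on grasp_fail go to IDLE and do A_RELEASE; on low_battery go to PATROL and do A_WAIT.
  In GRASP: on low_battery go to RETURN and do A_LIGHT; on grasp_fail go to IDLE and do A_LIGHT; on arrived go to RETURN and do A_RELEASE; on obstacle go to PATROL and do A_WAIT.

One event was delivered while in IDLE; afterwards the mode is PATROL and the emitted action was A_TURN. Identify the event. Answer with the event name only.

try arrived: (IDLE, arrived) → (PATROL, A_TURN)  ← matches
try grasp_fail: (IDLE, grasp_fail) → (IDLE, A_RELEASE)
try obstacle: (IDLE, obstacle) → (RETURN, A_LIGHT)
try low_battery: (IDLE, low_battery) → (PATROL, A_WAIT)

arrived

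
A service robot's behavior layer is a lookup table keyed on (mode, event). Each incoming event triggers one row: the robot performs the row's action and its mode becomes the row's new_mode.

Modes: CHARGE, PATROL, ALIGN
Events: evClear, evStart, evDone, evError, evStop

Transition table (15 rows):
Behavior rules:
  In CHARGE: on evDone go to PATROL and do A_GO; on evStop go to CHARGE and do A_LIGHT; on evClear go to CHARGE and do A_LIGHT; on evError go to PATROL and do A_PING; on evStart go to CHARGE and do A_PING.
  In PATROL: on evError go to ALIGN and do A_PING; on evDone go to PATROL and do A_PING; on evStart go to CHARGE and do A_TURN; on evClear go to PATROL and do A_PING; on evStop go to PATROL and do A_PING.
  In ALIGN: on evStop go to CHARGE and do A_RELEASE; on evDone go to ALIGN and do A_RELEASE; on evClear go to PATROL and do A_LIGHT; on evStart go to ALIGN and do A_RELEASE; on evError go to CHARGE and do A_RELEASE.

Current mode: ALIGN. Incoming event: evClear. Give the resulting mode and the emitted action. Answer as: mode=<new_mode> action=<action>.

mode=PATROL action=A_LIGHT

current mode = ALIGN; filter table to that mode:
  (ALIGN, evStop) → (CHARGE, A_RELEASE)
  (ALIGN, evDone) → (ALIGN, A_RELEASE)
  (ALIGN, evClear) → (PATROL, A_LIGHT)  ← event matches
  (ALIGN, evStart) → (ALIGN, A_RELEASE)
  (ALIGN, evError) → (CHARGE, A_RELEASE)
event = evClear selects (PATROL, A_LIGHT)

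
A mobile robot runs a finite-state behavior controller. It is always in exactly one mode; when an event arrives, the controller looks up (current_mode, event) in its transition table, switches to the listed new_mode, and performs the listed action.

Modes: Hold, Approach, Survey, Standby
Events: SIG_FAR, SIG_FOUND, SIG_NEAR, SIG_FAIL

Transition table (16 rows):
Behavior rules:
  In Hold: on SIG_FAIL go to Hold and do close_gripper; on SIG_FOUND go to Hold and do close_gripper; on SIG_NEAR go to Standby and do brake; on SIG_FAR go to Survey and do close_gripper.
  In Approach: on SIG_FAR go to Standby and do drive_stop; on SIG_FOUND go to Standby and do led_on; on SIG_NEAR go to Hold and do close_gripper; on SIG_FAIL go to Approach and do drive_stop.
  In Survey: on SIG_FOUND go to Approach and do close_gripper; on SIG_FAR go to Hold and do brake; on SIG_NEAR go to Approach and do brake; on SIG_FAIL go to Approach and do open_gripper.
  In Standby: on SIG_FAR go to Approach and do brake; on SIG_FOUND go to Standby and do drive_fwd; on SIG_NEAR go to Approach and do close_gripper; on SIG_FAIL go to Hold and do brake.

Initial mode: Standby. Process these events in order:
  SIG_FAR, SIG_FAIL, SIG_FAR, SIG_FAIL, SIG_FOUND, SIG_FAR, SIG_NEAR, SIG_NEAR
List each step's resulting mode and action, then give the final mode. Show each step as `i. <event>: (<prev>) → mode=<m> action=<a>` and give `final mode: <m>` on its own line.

final mode: Hold

1. SIG_FAR: (Standby) → mode=Approach action=brake
2. SIG_FAIL: (Approach) → mode=Approach action=drive_stop
3. SIG_FAR: (Approach) → mode=Standby action=drive_stop
4. SIG_FAIL: (Standby) → mode=Hold action=brake
5. SIG_FOUND: (Hold) → mode=Hold action=close_gripper
6. SIG_FAR: (Hold) → mode=Survey action=close_gripper
7. SIG_NEAR: (Survey) → mode=Approach action=brake
8. SIG_NEAR: (Approach) → mode=Hold action=close_gripper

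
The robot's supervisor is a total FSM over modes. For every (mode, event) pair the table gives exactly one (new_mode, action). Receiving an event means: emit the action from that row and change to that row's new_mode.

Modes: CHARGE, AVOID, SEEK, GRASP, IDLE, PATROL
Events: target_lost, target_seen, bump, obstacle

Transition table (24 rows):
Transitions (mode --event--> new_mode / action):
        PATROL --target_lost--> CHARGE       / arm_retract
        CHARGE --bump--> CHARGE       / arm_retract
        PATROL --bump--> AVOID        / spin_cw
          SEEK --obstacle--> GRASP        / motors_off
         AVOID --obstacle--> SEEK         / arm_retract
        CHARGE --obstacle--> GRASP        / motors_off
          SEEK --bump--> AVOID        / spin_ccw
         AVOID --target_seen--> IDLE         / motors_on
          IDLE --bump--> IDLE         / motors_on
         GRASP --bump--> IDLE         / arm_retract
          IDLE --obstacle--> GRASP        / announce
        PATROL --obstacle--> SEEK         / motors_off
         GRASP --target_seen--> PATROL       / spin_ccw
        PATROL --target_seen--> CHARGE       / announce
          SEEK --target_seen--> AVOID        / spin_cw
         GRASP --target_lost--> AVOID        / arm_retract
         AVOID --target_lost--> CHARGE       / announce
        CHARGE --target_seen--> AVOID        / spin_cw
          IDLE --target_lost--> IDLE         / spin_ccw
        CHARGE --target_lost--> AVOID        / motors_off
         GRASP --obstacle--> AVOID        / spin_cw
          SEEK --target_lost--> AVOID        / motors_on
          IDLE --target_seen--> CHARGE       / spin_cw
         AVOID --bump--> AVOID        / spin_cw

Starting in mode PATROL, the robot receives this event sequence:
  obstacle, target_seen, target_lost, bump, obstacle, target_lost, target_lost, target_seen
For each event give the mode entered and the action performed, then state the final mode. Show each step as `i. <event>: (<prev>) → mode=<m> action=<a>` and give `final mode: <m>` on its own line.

1. obstacle: (PATROL) → mode=SEEK action=motors_off
2. target_seen: (SEEK) → mode=AVOID action=spin_cw
3. target_lost: (AVOID) → mode=CHARGE action=announce
4. bump: (CHARGE) → mode=CHARGE action=arm_retract
5. obstacle: (CHARGE) → mode=GRASP action=motors_off
6. target_lost: (GRASP) → mode=AVOID action=arm_retract
7. target_lost: (AVOID) → mode=CHARGE action=announce
8. target_seen: (CHARGE) → mode=AVOID action=spin_cw

final mode: AVOID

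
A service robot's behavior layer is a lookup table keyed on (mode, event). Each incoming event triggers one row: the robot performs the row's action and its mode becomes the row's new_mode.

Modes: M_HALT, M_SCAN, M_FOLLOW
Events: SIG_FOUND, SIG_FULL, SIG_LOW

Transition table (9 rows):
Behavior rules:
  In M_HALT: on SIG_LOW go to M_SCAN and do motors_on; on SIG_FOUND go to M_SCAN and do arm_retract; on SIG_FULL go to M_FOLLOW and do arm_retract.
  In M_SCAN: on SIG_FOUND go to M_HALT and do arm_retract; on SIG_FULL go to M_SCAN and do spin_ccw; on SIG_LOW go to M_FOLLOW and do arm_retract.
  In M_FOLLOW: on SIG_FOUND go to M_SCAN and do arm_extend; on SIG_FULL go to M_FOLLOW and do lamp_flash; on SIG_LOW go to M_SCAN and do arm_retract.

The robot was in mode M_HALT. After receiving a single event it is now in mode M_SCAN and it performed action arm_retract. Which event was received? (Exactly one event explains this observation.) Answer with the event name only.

SIG_FOUND

try SIG_FOUND: (M_HALT, SIG_FOUND) → (M_SCAN, arm_retract)  ← matches
try SIG_FULL: (M_HALT, SIG_FULL) → (M_FOLLOW, arm_retract)
try SIG_LOW: (M_HALT, SIG_LOW) → (M_SCAN, motors_on)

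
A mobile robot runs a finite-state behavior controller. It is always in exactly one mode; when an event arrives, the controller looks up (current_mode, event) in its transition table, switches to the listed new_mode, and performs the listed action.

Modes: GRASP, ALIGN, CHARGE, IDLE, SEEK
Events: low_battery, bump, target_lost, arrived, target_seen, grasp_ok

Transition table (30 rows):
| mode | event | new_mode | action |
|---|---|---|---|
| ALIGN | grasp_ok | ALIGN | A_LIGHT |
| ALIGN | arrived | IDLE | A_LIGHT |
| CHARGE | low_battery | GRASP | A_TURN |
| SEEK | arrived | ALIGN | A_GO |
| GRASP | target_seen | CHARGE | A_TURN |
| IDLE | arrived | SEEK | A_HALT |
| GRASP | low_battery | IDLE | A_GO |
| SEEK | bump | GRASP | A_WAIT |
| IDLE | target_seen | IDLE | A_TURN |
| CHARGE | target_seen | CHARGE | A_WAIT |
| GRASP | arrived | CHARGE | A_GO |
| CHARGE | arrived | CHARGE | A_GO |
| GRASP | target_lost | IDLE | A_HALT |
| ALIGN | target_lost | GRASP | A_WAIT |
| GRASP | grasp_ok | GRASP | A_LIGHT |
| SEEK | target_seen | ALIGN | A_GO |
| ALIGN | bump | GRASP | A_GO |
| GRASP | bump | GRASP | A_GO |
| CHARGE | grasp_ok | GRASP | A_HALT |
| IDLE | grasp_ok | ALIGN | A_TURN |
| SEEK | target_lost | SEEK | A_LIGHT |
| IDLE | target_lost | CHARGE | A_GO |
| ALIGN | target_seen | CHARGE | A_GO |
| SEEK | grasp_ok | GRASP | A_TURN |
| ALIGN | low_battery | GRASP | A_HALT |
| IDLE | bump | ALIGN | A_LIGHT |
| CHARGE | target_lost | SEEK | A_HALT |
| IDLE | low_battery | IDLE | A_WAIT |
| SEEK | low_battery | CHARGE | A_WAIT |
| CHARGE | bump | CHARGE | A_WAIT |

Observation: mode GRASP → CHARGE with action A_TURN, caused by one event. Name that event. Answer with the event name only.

target_seen

try low_battery: (GRASP, low_battery) → (IDLE, A_GO)
try bump: (GRASP, bump) → (GRASP, A_GO)
try target_lost: (GRASP, target_lost) → (IDLE, A_HALT)
try arrived: (GRASP, arrived) → (CHARGE, A_GO)
try target_seen: (GRASP, target_seen) → (CHARGE, A_TURN)  ← matches
try grasp_ok: (GRASP, grasp_ok) → (GRASP, A_LIGHT)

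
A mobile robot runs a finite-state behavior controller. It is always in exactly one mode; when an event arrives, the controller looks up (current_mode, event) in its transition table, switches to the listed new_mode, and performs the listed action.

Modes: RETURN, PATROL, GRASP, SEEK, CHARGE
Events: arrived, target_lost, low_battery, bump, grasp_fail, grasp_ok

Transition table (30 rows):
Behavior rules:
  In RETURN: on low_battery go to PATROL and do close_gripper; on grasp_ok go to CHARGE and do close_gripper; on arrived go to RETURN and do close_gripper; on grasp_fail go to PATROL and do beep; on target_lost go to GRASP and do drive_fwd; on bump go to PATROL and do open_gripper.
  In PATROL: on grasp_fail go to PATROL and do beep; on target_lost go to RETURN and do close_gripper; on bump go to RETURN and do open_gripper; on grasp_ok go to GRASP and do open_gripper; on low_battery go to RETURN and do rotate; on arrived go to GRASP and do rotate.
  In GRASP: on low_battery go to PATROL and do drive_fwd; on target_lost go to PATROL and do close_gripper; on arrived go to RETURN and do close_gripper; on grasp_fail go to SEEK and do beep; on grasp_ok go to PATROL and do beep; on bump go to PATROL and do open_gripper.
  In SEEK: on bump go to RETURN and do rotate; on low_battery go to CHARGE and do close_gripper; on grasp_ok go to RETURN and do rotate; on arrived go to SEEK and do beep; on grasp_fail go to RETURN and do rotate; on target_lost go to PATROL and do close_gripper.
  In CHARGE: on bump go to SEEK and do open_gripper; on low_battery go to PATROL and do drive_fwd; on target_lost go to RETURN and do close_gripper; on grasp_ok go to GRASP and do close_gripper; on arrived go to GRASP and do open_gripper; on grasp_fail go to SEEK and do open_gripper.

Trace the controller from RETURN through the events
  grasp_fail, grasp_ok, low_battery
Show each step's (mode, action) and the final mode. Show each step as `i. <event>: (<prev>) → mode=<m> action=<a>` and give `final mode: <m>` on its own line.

1. grasp_fail: (RETURN) → mode=PATROL action=beep
2. grasp_ok: (PATROL) → mode=GRASP action=open_gripper
3. low_battery: (GRASP) → mode=PATROL action=drive_fwd

final mode: PATROL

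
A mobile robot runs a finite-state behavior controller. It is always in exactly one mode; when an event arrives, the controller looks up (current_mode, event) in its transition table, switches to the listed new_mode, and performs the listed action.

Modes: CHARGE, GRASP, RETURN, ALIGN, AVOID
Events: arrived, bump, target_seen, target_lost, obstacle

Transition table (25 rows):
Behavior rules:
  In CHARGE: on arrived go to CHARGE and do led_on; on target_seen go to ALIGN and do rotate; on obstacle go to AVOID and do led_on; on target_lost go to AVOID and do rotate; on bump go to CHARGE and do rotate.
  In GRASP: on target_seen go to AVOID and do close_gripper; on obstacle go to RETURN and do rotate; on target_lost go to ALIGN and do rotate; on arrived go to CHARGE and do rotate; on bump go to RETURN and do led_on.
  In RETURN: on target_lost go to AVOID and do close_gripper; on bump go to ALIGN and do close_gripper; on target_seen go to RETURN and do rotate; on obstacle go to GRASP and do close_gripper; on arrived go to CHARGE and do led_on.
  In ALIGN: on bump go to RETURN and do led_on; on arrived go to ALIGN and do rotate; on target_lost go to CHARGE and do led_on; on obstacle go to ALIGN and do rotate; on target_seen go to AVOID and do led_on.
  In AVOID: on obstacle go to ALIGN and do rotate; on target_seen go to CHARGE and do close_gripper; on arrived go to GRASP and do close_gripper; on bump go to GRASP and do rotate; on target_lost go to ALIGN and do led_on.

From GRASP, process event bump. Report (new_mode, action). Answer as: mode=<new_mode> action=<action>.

current mode = GRASP; filter table to that mode:
  (GRASP, target_seen) → (AVOID, close_gripper)
  (GRASP, obstacle) → (RETURN, rotate)
  (GRASP, target_lost) → (ALIGN, rotate)
  (GRASP, arrived) → (CHARGE, rotate)
  (GRASP, bump) → (RETURN, led_on)  ← event matches
event = bump selects (RETURN, led_on)

mode=RETURN action=led_on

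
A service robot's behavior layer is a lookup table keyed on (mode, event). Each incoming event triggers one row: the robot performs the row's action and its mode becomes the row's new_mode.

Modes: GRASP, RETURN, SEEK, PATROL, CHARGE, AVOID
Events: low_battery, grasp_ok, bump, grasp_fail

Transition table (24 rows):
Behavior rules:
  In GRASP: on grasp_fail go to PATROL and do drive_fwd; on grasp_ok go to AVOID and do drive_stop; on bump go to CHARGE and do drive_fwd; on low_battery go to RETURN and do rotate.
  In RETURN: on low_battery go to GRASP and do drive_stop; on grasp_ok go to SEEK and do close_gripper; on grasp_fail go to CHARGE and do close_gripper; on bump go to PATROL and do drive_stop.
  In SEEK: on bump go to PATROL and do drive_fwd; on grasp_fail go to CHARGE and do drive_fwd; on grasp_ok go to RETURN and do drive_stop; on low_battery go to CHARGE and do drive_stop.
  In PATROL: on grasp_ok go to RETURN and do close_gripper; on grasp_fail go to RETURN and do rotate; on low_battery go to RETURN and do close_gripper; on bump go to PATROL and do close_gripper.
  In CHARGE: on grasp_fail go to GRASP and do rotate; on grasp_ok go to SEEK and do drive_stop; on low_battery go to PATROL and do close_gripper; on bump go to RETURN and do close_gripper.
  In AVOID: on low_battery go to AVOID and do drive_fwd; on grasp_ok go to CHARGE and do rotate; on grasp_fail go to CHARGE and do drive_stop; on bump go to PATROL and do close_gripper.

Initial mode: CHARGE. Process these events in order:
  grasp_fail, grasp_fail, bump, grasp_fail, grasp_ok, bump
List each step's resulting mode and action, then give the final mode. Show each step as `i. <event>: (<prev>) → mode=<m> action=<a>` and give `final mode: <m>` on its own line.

1. grasp_fail: (CHARGE) → mode=GRASP action=rotate
2. grasp_fail: (GRASP) → mode=PATROL action=drive_fwd
3. bump: (PATROL) → mode=PATROL action=close_gripper
4. grasp_fail: (PATROL) → mode=RETURN action=rotate
5. grasp_ok: (RETURN) → mode=SEEK action=close_gripper
6. bump: (SEEK) → mode=PATROL action=drive_fwd

final mode: PATROL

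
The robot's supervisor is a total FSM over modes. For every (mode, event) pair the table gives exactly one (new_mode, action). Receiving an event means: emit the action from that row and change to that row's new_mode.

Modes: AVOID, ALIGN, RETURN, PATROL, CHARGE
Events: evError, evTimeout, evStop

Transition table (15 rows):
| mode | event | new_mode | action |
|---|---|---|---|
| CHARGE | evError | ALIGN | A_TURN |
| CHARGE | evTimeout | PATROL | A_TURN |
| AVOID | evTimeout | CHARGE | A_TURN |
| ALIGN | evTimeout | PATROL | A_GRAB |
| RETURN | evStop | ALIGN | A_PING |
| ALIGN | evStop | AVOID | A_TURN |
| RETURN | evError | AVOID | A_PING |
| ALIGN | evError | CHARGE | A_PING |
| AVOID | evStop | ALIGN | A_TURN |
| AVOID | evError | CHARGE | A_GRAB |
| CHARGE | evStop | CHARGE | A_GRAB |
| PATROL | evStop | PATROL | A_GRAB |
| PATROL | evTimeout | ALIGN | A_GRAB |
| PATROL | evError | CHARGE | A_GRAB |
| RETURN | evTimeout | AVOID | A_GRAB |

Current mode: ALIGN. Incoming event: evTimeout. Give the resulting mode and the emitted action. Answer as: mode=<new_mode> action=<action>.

mode=PATROL action=A_GRAB

current mode = ALIGN; filter table to that mode:
  (ALIGN, evTimeout) → (PATROL, A_GRAB)  ← event matches
  (ALIGN, evStop) → (AVOID, A_TURN)
  (ALIGN, evError) → (CHARGE, A_PING)
event = evTimeout selects (PATROL, A_GRAB)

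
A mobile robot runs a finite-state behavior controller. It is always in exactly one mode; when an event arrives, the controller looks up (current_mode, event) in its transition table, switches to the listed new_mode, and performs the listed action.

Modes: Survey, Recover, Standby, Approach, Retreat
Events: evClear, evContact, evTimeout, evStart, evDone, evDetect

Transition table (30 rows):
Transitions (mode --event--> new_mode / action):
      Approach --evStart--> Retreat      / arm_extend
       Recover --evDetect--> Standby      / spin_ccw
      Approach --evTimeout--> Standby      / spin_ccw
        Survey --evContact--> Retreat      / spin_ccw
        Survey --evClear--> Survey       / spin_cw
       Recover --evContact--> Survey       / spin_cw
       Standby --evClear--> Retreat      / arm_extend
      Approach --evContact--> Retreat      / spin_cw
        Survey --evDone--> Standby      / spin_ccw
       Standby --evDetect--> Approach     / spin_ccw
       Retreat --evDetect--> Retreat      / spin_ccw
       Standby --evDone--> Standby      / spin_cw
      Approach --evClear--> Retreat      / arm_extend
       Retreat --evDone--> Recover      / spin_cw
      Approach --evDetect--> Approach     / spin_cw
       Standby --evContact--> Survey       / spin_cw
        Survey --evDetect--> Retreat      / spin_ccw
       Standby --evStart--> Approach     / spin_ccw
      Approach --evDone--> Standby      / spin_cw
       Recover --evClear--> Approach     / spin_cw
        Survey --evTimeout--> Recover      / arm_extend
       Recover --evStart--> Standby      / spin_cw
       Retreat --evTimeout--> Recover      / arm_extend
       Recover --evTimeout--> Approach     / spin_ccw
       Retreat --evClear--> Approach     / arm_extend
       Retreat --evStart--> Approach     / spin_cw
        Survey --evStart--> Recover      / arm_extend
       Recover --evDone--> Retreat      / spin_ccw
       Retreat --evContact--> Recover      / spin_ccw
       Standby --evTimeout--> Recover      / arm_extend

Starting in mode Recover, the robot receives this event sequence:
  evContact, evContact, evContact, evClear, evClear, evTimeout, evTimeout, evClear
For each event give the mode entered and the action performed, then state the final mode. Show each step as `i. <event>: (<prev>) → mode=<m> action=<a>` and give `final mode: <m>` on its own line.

1. evContact: (Recover) → mode=Survey action=spin_cw
2. evContact: (Survey) → mode=Retreat action=spin_ccw
3. evContact: (Retreat) → mode=Recover action=spin_ccw
4. evClear: (Recover) → mode=Approach action=spin_cw
5. evClear: (Approach) → mode=Retreat action=arm_extend
6. evTimeout: (Retreat) → mode=Recover action=arm_extend
7. evTimeout: (Recover) → mode=Approach action=spin_ccw
8. evClear: (Approach) → mode=Retreat action=arm_extend

final mode: Retreat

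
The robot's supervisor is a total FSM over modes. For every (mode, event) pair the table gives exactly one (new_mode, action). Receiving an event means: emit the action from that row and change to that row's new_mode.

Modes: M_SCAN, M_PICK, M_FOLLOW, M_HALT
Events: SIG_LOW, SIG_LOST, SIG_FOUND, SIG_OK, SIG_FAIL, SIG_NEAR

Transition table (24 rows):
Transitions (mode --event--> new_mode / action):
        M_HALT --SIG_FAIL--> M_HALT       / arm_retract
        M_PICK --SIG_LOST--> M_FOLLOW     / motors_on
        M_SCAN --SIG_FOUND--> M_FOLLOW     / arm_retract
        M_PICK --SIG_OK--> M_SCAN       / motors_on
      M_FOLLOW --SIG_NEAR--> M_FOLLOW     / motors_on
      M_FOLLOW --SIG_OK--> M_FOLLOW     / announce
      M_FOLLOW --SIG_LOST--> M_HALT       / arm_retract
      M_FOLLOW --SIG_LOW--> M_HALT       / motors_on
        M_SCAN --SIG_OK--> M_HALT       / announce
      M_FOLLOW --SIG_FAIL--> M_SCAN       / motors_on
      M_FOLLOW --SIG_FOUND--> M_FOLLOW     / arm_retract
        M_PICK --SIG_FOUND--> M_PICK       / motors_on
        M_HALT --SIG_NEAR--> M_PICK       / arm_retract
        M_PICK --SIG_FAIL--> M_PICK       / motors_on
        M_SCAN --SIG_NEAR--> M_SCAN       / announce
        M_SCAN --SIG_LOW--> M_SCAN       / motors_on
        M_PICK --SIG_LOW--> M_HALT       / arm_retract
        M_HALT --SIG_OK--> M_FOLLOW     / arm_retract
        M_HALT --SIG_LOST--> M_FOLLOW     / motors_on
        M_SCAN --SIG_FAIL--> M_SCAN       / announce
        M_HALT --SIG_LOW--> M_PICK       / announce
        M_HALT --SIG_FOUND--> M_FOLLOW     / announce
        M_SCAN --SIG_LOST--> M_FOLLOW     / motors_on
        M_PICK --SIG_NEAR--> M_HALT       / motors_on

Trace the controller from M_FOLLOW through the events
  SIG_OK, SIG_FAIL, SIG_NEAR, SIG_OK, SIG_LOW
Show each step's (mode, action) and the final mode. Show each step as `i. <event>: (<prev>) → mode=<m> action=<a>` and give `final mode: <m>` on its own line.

1. SIG_OK: (M_FOLLOW) → mode=M_FOLLOW action=announce
2. SIG_FAIL: (M_FOLLOW) → mode=M_SCAN action=motors_on
3. SIG_NEAR: (M_SCAN) → mode=M_SCAN action=announce
4. SIG_OK: (M_SCAN) → mode=M_HALT action=announce
5. SIG_LOW: (M_HALT) → mode=M_PICK action=announce

final mode: M_PICK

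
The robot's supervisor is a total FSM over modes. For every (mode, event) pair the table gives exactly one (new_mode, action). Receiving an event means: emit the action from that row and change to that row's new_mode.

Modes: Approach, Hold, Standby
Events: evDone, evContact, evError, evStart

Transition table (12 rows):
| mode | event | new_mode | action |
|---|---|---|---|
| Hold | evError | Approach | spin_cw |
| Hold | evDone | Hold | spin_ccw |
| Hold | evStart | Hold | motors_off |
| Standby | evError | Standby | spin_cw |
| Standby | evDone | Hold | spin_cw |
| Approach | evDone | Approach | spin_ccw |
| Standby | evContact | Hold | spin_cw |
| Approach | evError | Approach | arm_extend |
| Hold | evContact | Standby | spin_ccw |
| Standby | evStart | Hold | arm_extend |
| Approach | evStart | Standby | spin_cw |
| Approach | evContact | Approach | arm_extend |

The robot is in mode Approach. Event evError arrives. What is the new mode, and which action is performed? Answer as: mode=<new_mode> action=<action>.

current mode = Approach; filter table to that mode:
  (Approach, evDone) → (Approach, spin_ccw)
  (Approach, evError) → (Approach, arm_extend)  ← event matches
  (Approach, evStart) → (Standby, spin_cw)
  (Approach, evContact) → (Approach, arm_extend)
event = evError selects (Approach, arm_extend)

mode=Approach action=arm_extend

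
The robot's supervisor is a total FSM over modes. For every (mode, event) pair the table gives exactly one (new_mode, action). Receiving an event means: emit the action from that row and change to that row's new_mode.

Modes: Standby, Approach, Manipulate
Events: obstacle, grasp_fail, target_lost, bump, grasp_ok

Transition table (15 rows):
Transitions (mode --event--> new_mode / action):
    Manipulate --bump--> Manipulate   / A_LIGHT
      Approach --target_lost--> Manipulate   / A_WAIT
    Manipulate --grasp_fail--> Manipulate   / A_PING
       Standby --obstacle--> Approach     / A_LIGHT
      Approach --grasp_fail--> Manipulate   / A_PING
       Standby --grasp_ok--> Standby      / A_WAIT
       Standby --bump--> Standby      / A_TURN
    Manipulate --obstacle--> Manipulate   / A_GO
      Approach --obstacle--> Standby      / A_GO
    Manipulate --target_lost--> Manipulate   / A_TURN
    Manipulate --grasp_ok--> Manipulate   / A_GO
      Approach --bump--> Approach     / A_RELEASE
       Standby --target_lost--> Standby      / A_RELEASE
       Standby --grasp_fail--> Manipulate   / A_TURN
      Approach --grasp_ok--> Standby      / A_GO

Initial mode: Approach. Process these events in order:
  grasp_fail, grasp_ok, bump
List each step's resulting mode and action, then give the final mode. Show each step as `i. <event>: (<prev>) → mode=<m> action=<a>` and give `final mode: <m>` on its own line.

final mode: Manipulate

1. grasp_fail: (Approach) → mode=Manipulate action=A_PING
2. grasp_ok: (Manipulate) → mode=Manipulate action=A_GO
3. bump: (Manipulate) → mode=Manipulate action=A_LIGHT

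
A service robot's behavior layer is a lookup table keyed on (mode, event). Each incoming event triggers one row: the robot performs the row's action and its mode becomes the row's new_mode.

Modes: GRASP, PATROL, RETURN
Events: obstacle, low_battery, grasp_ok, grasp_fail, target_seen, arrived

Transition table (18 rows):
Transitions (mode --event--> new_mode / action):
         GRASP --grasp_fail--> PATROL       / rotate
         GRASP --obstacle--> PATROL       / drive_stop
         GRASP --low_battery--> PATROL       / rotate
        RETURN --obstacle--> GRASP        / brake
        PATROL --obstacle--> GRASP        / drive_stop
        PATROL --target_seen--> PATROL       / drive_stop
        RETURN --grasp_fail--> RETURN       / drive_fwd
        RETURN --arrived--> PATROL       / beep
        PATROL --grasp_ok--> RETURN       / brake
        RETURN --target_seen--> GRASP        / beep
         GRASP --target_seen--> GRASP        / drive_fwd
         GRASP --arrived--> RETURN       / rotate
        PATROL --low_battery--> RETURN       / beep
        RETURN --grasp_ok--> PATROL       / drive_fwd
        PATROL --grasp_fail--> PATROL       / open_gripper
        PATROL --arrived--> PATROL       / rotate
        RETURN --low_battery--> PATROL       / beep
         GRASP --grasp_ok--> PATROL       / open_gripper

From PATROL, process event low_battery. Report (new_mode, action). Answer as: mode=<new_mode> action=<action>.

mode=RETURN action=beep

current mode = PATROL; filter table to that mode:
  (PATROL, obstacle) → (GRASP, drive_stop)
  (PATROL, target_seen) → (PATROL, drive_stop)
  (PATROL, grasp_ok) → (RETURN, brake)
  (PATROL, low_battery) → (RETURN, beep)  ← event matches
  (PATROL, grasp_fail) → (PATROL, open_gripper)
  (PATROL, arrived) → (PATROL, rotate)
event = low_battery selects (RETURN, beep)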